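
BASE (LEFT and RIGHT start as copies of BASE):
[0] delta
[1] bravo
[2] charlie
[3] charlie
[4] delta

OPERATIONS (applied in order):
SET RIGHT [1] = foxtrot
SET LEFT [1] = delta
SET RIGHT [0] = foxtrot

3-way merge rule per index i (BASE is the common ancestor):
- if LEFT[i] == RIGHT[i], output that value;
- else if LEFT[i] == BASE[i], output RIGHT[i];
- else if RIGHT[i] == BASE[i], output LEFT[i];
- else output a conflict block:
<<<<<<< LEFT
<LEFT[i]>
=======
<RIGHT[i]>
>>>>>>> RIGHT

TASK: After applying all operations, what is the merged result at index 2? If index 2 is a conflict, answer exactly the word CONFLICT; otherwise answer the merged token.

Final LEFT:  [delta, delta, charlie, charlie, delta]
Final RIGHT: [foxtrot, foxtrot, charlie, charlie, delta]
i=0: L=delta=BASE, R=foxtrot -> take RIGHT -> foxtrot
i=1: BASE=bravo L=delta R=foxtrot all differ -> CONFLICT
i=2: L=charlie R=charlie -> agree -> charlie
i=3: L=charlie R=charlie -> agree -> charlie
i=4: L=delta R=delta -> agree -> delta
Index 2 -> charlie

Answer: charlie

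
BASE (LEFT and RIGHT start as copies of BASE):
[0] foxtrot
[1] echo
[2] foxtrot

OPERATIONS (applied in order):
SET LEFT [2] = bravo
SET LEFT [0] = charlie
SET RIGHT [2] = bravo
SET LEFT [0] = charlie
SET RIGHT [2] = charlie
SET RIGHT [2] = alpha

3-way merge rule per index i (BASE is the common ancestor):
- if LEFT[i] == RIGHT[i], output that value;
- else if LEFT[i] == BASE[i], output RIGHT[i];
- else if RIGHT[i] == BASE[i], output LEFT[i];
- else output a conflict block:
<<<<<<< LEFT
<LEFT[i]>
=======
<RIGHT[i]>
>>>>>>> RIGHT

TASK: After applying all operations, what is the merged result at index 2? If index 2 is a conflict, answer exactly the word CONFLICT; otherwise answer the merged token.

Final LEFT:  [charlie, echo, bravo]
Final RIGHT: [foxtrot, echo, alpha]
i=0: L=charlie, R=foxtrot=BASE -> take LEFT -> charlie
i=1: L=echo R=echo -> agree -> echo
i=2: BASE=foxtrot L=bravo R=alpha all differ -> CONFLICT
Index 2 -> CONFLICT

Answer: CONFLICT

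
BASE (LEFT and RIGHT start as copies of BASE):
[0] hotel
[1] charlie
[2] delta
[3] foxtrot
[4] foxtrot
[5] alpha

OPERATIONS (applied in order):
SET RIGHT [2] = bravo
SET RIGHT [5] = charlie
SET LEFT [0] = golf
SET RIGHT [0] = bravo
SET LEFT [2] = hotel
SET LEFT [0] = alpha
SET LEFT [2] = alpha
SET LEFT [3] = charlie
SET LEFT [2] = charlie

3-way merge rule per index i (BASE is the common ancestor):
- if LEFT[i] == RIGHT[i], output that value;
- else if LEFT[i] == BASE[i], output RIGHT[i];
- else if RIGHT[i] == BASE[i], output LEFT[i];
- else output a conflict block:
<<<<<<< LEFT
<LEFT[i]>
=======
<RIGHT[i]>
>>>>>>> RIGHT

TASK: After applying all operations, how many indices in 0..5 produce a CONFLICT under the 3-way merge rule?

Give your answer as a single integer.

Answer: 2

Derivation:
Final LEFT:  [alpha, charlie, charlie, charlie, foxtrot, alpha]
Final RIGHT: [bravo, charlie, bravo, foxtrot, foxtrot, charlie]
i=0: BASE=hotel L=alpha R=bravo all differ -> CONFLICT
i=1: L=charlie R=charlie -> agree -> charlie
i=2: BASE=delta L=charlie R=bravo all differ -> CONFLICT
i=3: L=charlie, R=foxtrot=BASE -> take LEFT -> charlie
i=4: L=foxtrot R=foxtrot -> agree -> foxtrot
i=5: L=alpha=BASE, R=charlie -> take RIGHT -> charlie
Conflict count: 2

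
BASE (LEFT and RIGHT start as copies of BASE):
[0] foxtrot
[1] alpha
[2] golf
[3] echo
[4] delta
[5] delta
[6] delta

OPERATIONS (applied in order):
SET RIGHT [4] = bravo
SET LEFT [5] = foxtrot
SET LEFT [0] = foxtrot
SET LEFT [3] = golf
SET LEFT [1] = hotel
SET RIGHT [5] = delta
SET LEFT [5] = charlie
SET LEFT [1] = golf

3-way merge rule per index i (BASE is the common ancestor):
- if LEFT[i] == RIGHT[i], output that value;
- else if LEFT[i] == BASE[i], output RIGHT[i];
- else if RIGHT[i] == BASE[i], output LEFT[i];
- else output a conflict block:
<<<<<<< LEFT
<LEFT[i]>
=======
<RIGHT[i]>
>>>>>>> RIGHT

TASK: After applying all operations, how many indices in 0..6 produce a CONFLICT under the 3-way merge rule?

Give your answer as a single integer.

Answer: 0

Derivation:
Final LEFT:  [foxtrot, golf, golf, golf, delta, charlie, delta]
Final RIGHT: [foxtrot, alpha, golf, echo, bravo, delta, delta]
i=0: L=foxtrot R=foxtrot -> agree -> foxtrot
i=1: L=golf, R=alpha=BASE -> take LEFT -> golf
i=2: L=golf R=golf -> agree -> golf
i=3: L=golf, R=echo=BASE -> take LEFT -> golf
i=4: L=delta=BASE, R=bravo -> take RIGHT -> bravo
i=5: L=charlie, R=delta=BASE -> take LEFT -> charlie
i=6: L=delta R=delta -> agree -> delta
Conflict count: 0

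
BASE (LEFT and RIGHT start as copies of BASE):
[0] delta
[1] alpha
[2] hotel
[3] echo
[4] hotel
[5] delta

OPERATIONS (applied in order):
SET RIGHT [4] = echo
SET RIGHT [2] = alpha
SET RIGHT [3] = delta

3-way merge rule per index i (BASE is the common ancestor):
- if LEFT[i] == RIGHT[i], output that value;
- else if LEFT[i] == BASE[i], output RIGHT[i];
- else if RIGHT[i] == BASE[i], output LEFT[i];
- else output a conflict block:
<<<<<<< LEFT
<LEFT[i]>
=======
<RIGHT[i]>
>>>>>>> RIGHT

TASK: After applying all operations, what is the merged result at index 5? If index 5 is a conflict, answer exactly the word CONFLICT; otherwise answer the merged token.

Answer: delta

Derivation:
Final LEFT:  [delta, alpha, hotel, echo, hotel, delta]
Final RIGHT: [delta, alpha, alpha, delta, echo, delta]
i=0: L=delta R=delta -> agree -> delta
i=1: L=alpha R=alpha -> agree -> alpha
i=2: L=hotel=BASE, R=alpha -> take RIGHT -> alpha
i=3: L=echo=BASE, R=delta -> take RIGHT -> delta
i=4: L=hotel=BASE, R=echo -> take RIGHT -> echo
i=5: L=delta R=delta -> agree -> delta
Index 5 -> delta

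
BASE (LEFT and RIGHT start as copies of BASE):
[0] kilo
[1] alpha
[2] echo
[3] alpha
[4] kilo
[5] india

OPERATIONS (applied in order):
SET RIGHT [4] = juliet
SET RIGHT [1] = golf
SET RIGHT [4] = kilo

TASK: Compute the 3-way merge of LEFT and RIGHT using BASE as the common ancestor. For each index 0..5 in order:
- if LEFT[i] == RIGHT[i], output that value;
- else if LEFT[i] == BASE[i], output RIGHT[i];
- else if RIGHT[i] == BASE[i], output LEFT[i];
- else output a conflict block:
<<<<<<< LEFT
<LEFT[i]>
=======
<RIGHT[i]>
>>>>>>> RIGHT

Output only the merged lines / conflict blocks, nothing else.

Answer: kilo
golf
echo
alpha
kilo
india

Derivation:
Final LEFT:  [kilo, alpha, echo, alpha, kilo, india]
Final RIGHT: [kilo, golf, echo, alpha, kilo, india]
i=0: L=kilo R=kilo -> agree -> kilo
i=1: L=alpha=BASE, R=golf -> take RIGHT -> golf
i=2: L=echo R=echo -> agree -> echo
i=3: L=alpha R=alpha -> agree -> alpha
i=4: L=kilo R=kilo -> agree -> kilo
i=5: L=india R=india -> agree -> india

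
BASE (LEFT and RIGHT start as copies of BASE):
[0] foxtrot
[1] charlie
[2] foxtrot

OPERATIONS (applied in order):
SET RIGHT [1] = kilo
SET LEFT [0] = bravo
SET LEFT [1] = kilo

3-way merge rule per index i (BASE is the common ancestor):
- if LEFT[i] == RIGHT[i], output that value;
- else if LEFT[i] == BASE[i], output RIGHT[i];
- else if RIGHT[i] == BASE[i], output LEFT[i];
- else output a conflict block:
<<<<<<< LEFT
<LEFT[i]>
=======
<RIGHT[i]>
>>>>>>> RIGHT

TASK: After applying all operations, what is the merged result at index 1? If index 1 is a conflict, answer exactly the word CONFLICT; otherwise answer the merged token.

Answer: kilo

Derivation:
Final LEFT:  [bravo, kilo, foxtrot]
Final RIGHT: [foxtrot, kilo, foxtrot]
i=0: L=bravo, R=foxtrot=BASE -> take LEFT -> bravo
i=1: L=kilo R=kilo -> agree -> kilo
i=2: L=foxtrot R=foxtrot -> agree -> foxtrot
Index 1 -> kilo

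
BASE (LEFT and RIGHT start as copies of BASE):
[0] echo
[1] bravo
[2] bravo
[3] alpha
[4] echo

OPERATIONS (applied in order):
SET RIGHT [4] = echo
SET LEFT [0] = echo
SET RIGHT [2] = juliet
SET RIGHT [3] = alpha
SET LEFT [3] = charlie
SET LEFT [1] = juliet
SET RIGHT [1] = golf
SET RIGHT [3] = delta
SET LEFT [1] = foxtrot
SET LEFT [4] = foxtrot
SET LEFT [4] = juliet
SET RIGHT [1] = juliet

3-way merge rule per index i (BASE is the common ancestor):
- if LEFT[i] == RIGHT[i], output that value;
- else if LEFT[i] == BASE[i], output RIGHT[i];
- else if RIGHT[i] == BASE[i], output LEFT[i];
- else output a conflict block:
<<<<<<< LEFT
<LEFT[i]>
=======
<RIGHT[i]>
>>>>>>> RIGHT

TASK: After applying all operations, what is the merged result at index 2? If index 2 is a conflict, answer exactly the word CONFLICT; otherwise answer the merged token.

Answer: juliet

Derivation:
Final LEFT:  [echo, foxtrot, bravo, charlie, juliet]
Final RIGHT: [echo, juliet, juliet, delta, echo]
i=0: L=echo R=echo -> agree -> echo
i=1: BASE=bravo L=foxtrot R=juliet all differ -> CONFLICT
i=2: L=bravo=BASE, R=juliet -> take RIGHT -> juliet
i=3: BASE=alpha L=charlie R=delta all differ -> CONFLICT
i=4: L=juliet, R=echo=BASE -> take LEFT -> juliet
Index 2 -> juliet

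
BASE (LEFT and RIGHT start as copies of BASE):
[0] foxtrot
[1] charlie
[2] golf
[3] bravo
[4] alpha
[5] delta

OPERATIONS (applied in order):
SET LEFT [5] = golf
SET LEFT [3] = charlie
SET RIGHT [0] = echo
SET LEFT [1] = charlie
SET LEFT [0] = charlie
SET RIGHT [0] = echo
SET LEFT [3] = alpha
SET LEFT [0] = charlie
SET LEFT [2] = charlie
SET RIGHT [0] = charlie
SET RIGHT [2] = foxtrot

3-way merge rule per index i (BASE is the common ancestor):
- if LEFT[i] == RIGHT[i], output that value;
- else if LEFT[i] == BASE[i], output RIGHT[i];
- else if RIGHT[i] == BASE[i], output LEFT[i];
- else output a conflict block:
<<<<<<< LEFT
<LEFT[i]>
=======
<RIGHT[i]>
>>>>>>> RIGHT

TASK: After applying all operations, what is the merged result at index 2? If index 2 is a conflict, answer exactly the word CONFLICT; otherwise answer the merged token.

Answer: CONFLICT

Derivation:
Final LEFT:  [charlie, charlie, charlie, alpha, alpha, golf]
Final RIGHT: [charlie, charlie, foxtrot, bravo, alpha, delta]
i=0: L=charlie R=charlie -> agree -> charlie
i=1: L=charlie R=charlie -> agree -> charlie
i=2: BASE=golf L=charlie R=foxtrot all differ -> CONFLICT
i=3: L=alpha, R=bravo=BASE -> take LEFT -> alpha
i=4: L=alpha R=alpha -> agree -> alpha
i=5: L=golf, R=delta=BASE -> take LEFT -> golf
Index 2 -> CONFLICT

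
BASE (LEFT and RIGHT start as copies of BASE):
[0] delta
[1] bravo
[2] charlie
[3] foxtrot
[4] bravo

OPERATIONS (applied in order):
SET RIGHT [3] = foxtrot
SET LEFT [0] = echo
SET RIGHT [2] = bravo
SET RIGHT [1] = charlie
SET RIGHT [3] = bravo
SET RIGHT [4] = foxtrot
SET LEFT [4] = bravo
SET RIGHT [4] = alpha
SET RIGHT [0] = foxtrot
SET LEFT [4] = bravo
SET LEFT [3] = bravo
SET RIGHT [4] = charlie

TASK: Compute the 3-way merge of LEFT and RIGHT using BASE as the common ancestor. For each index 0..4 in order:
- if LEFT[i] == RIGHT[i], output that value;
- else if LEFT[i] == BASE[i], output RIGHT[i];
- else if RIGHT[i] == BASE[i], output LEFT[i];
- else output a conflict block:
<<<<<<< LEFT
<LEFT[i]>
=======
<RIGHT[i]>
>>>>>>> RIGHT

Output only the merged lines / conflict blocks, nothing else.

Answer: <<<<<<< LEFT
echo
=======
foxtrot
>>>>>>> RIGHT
charlie
bravo
bravo
charlie

Derivation:
Final LEFT:  [echo, bravo, charlie, bravo, bravo]
Final RIGHT: [foxtrot, charlie, bravo, bravo, charlie]
i=0: BASE=delta L=echo R=foxtrot all differ -> CONFLICT
i=1: L=bravo=BASE, R=charlie -> take RIGHT -> charlie
i=2: L=charlie=BASE, R=bravo -> take RIGHT -> bravo
i=3: L=bravo R=bravo -> agree -> bravo
i=4: L=bravo=BASE, R=charlie -> take RIGHT -> charlie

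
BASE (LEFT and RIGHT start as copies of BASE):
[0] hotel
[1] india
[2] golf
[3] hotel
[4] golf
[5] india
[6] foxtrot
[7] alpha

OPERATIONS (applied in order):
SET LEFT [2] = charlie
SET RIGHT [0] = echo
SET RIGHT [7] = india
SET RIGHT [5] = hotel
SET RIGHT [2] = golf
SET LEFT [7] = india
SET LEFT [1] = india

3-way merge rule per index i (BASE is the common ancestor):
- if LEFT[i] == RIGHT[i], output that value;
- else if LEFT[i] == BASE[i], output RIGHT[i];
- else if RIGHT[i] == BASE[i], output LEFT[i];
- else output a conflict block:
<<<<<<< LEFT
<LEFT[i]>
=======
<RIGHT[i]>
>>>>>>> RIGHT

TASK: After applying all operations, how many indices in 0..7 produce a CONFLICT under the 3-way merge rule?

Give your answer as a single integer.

Final LEFT:  [hotel, india, charlie, hotel, golf, india, foxtrot, india]
Final RIGHT: [echo, india, golf, hotel, golf, hotel, foxtrot, india]
i=0: L=hotel=BASE, R=echo -> take RIGHT -> echo
i=1: L=india R=india -> agree -> india
i=2: L=charlie, R=golf=BASE -> take LEFT -> charlie
i=3: L=hotel R=hotel -> agree -> hotel
i=4: L=golf R=golf -> agree -> golf
i=5: L=india=BASE, R=hotel -> take RIGHT -> hotel
i=6: L=foxtrot R=foxtrot -> agree -> foxtrot
i=7: L=india R=india -> agree -> india
Conflict count: 0

Answer: 0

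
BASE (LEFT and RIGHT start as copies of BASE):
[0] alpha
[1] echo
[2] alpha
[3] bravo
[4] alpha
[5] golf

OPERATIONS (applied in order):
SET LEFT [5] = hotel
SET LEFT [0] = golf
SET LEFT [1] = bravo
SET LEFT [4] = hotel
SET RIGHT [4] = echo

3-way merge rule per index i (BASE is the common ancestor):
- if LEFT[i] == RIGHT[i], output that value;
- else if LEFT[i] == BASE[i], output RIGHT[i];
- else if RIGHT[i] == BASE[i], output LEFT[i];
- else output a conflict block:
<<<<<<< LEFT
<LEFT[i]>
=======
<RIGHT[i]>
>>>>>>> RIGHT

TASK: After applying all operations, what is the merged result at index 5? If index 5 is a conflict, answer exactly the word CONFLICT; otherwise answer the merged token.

Answer: hotel

Derivation:
Final LEFT:  [golf, bravo, alpha, bravo, hotel, hotel]
Final RIGHT: [alpha, echo, alpha, bravo, echo, golf]
i=0: L=golf, R=alpha=BASE -> take LEFT -> golf
i=1: L=bravo, R=echo=BASE -> take LEFT -> bravo
i=2: L=alpha R=alpha -> agree -> alpha
i=3: L=bravo R=bravo -> agree -> bravo
i=4: BASE=alpha L=hotel R=echo all differ -> CONFLICT
i=5: L=hotel, R=golf=BASE -> take LEFT -> hotel
Index 5 -> hotel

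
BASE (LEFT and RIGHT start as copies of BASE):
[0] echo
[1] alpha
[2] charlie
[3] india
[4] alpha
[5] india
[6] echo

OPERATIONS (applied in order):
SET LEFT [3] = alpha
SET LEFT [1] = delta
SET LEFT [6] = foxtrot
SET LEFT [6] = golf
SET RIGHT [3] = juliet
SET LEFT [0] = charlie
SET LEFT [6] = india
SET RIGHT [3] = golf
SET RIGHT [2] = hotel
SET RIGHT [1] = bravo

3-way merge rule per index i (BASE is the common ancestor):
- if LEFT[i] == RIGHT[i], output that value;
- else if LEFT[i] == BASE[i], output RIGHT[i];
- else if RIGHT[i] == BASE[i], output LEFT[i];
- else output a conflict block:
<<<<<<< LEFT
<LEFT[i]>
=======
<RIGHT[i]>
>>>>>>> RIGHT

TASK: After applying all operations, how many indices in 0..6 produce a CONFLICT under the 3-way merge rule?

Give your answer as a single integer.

Answer: 2

Derivation:
Final LEFT:  [charlie, delta, charlie, alpha, alpha, india, india]
Final RIGHT: [echo, bravo, hotel, golf, alpha, india, echo]
i=0: L=charlie, R=echo=BASE -> take LEFT -> charlie
i=1: BASE=alpha L=delta R=bravo all differ -> CONFLICT
i=2: L=charlie=BASE, R=hotel -> take RIGHT -> hotel
i=3: BASE=india L=alpha R=golf all differ -> CONFLICT
i=4: L=alpha R=alpha -> agree -> alpha
i=5: L=india R=india -> agree -> india
i=6: L=india, R=echo=BASE -> take LEFT -> india
Conflict count: 2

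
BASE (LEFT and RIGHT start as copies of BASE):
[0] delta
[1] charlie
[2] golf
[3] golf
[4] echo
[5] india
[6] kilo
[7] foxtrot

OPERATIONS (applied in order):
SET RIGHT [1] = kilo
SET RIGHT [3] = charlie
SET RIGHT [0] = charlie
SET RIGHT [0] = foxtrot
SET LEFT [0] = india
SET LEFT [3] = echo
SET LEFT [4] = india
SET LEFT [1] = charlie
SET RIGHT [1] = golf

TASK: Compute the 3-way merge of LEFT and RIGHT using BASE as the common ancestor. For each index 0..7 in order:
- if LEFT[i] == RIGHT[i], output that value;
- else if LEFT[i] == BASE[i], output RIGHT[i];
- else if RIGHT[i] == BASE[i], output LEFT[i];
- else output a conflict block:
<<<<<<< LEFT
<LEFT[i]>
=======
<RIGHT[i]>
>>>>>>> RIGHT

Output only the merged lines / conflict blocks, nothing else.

Final LEFT:  [india, charlie, golf, echo, india, india, kilo, foxtrot]
Final RIGHT: [foxtrot, golf, golf, charlie, echo, india, kilo, foxtrot]
i=0: BASE=delta L=india R=foxtrot all differ -> CONFLICT
i=1: L=charlie=BASE, R=golf -> take RIGHT -> golf
i=2: L=golf R=golf -> agree -> golf
i=3: BASE=golf L=echo R=charlie all differ -> CONFLICT
i=4: L=india, R=echo=BASE -> take LEFT -> india
i=5: L=india R=india -> agree -> india
i=6: L=kilo R=kilo -> agree -> kilo
i=7: L=foxtrot R=foxtrot -> agree -> foxtrot

Answer: <<<<<<< LEFT
india
=======
foxtrot
>>>>>>> RIGHT
golf
golf
<<<<<<< LEFT
echo
=======
charlie
>>>>>>> RIGHT
india
india
kilo
foxtrot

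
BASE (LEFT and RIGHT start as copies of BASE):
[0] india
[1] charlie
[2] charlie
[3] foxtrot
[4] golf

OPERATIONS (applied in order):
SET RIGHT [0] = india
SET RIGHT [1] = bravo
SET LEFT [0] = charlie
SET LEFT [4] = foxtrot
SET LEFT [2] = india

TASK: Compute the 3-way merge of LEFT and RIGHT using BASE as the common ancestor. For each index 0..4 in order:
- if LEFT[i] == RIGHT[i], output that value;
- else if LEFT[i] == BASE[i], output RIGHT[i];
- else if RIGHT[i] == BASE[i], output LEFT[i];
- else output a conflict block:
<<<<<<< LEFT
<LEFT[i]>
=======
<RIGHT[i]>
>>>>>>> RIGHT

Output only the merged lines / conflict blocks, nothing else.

Final LEFT:  [charlie, charlie, india, foxtrot, foxtrot]
Final RIGHT: [india, bravo, charlie, foxtrot, golf]
i=0: L=charlie, R=india=BASE -> take LEFT -> charlie
i=1: L=charlie=BASE, R=bravo -> take RIGHT -> bravo
i=2: L=india, R=charlie=BASE -> take LEFT -> india
i=3: L=foxtrot R=foxtrot -> agree -> foxtrot
i=4: L=foxtrot, R=golf=BASE -> take LEFT -> foxtrot

Answer: charlie
bravo
india
foxtrot
foxtrot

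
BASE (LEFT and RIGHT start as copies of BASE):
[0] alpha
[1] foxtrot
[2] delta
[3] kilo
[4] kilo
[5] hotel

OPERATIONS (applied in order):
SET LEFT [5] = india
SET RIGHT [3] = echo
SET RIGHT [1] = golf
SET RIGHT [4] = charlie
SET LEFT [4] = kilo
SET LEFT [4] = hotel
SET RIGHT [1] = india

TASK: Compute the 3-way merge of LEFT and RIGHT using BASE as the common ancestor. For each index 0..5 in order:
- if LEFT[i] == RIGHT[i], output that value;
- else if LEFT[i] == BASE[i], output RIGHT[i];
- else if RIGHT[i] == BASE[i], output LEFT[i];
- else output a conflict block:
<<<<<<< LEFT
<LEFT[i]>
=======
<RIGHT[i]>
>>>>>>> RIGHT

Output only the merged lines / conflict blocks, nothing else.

Answer: alpha
india
delta
echo
<<<<<<< LEFT
hotel
=======
charlie
>>>>>>> RIGHT
india

Derivation:
Final LEFT:  [alpha, foxtrot, delta, kilo, hotel, india]
Final RIGHT: [alpha, india, delta, echo, charlie, hotel]
i=0: L=alpha R=alpha -> agree -> alpha
i=1: L=foxtrot=BASE, R=india -> take RIGHT -> india
i=2: L=delta R=delta -> agree -> delta
i=3: L=kilo=BASE, R=echo -> take RIGHT -> echo
i=4: BASE=kilo L=hotel R=charlie all differ -> CONFLICT
i=5: L=india, R=hotel=BASE -> take LEFT -> india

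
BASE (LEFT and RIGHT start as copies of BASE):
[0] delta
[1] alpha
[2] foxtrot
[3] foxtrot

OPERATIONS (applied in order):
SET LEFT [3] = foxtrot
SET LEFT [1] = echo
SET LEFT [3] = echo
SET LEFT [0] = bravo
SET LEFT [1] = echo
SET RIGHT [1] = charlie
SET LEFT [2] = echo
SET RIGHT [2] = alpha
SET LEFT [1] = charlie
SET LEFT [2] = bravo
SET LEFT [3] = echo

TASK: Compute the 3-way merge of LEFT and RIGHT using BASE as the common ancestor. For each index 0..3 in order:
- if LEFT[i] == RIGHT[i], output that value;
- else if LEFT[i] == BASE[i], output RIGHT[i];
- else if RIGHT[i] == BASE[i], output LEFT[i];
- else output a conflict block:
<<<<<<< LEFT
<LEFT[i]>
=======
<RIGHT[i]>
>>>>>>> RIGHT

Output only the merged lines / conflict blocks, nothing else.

Answer: bravo
charlie
<<<<<<< LEFT
bravo
=======
alpha
>>>>>>> RIGHT
echo

Derivation:
Final LEFT:  [bravo, charlie, bravo, echo]
Final RIGHT: [delta, charlie, alpha, foxtrot]
i=0: L=bravo, R=delta=BASE -> take LEFT -> bravo
i=1: L=charlie R=charlie -> agree -> charlie
i=2: BASE=foxtrot L=bravo R=alpha all differ -> CONFLICT
i=3: L=echo, R=foxtrot=BASE -> take LEFT -> echo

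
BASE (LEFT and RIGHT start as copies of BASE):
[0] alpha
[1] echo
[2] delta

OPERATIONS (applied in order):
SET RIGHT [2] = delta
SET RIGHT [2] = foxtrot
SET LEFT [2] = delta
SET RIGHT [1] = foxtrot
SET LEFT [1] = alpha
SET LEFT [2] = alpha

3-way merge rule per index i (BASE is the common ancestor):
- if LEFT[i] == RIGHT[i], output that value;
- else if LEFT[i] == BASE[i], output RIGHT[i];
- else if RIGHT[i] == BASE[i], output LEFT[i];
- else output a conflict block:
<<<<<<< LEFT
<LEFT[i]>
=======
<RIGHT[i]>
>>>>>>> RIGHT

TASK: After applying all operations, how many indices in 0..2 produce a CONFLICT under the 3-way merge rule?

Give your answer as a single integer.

Answer: 2

Derivation:
Final LEFT:  [alpha, alpha, alpha]
Final RIGHT: [alpha, foxtrot, foxtrot]
i=0: L=alpha R=alpha -> agree -> alpha
i=1: BASE=echo L=alpha R=foxtrot all differ -> CONFLICT
i=2: BASE=delta L=alpha R=foxtrot all differ -> CONFLICT
Conflict count: 2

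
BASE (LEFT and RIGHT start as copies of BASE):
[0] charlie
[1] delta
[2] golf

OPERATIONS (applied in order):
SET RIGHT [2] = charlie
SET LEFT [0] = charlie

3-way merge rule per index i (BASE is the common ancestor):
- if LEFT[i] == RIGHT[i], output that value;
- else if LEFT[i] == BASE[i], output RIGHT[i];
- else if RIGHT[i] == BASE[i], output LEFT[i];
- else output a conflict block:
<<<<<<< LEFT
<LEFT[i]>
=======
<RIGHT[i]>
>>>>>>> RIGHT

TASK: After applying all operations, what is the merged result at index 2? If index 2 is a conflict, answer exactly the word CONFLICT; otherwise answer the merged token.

Answer: charlie

Derivation:
Final LEFT:  [charlie, delta, golf]
Final RIGHT: [charlie, delta, charlie]
i=0: L=charlie R=charlie -> agree -> charlie
i=1: L=delta R=delta -> agree -> delta
i=2: L=golf=BASE, R=charlie -> take RIGHT -> charlie
Index 2 -> charlie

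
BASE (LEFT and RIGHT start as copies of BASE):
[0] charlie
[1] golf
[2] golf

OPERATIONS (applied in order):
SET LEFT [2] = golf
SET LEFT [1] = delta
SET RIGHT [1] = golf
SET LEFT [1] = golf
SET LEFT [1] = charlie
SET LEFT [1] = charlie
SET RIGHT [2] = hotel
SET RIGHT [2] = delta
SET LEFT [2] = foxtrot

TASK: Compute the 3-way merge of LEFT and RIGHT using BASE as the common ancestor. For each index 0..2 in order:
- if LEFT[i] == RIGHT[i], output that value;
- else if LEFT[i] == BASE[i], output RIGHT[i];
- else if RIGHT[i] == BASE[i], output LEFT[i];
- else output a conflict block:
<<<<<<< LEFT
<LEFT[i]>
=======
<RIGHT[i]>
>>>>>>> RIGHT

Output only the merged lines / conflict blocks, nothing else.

Answer: charlie
charlie
<<<<<<< LEFT
foxtrot
=======
delta
>>>>>>> RIGHT

Derivation:
Final LEFT:  [charlie, charlie, foxtrot]
Final RIGHT: [charlie, golf, delta]
i=0: L=charlie R=charlie -> agree -> charlie
i=1: L=charlie, R=golf=BASE -> take LEFT -> charlie
i=2: BASE=golf L=foxtrot R=delta all differ -> CONFLICT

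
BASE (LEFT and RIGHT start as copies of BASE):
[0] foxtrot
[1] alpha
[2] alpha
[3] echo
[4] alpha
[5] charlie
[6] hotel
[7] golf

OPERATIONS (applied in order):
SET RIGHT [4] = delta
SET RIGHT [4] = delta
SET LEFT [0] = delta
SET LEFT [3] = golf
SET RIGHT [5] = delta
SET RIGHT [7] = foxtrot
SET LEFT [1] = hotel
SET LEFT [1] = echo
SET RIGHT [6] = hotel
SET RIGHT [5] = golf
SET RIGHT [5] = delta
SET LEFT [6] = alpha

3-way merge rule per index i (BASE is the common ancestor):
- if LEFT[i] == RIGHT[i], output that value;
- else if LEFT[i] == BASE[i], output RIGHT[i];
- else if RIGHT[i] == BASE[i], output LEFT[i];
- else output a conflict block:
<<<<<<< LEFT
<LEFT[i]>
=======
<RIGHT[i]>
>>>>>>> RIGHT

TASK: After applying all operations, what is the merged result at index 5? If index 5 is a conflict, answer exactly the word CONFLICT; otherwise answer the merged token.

Answer: delta

Derivation:
Final LEFT:  [delta, echo, alpha, golf, alpha, charlie, alpha, golf]
Final RIGHT: [foxtrot, alpha, alpha, echo, delta, delta, hotel, foxtrot]
i=0: L=delta, R=foxtrot=BASE -> take LEFT -> delta
i=1: L=echo, R=alpha=BASE -> take LEFT -> echo
i=2: L=alpha R=alpha -> agree -> alpha
i=3: L=golf, R=echo=BASE -> take LEFT -> golf
i=4: L=alpha=BASE, R=delta -> take RIGHT -> delta
i=5: L=charlie=BASE, R=delta -> take RIGHT -> delta
i=6: L=alpha, R=hotel=BASE -> take LEFT -> alpha
i=7: L=golf=BASE, R=foxtrot -> take RIGHT -> foxtrot
Index 5 -> delta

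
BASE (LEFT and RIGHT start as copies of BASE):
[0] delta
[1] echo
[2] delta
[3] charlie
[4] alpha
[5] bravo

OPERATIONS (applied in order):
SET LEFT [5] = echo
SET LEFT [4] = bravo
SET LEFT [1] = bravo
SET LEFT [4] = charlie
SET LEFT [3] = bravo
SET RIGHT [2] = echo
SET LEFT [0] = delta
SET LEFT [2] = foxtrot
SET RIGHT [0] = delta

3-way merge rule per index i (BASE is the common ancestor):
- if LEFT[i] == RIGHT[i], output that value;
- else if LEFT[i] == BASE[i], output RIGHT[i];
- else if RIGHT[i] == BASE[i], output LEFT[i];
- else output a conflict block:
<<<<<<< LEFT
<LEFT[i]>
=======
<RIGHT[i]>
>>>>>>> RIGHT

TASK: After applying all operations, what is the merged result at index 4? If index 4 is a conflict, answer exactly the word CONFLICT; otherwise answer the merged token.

Final LEFT:  [delta, bravo, foxtrot, bravo, charlie, echo]
Final RIGHT: [delta, echo, echo, charlie, alpha, bravo]
i=0: L=delta R=delta -> agree -> delta
i=1: L=bravo, R=echo=BASE -> take LEFT -> bravo
i=2: BASE=delta L=foxtrot R=echo all differ -> CONFLICT
i=3: L=bravo, R=charlie=BASE -> take LEFT -> bravo
i=4: L=charlie, R=alpha=BASE -> take LEFT -> charlie
i=5: L=echo, R=bravo=BASE -> take LEFT -> echo
Index 4 -> charlie

Answer: charlie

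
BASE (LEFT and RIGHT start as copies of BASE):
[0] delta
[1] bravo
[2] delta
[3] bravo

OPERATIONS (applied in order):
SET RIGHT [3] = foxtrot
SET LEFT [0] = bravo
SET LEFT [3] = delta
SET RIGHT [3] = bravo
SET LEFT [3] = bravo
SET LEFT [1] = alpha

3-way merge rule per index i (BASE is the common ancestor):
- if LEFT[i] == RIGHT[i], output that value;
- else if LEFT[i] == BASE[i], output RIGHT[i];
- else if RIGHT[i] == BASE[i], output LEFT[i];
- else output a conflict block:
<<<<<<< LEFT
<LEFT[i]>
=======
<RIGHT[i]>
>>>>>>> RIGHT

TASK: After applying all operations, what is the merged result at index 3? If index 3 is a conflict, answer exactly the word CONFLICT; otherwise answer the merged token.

Final LEFT:  [bravo, alpha, delta, bravo]
Final RIGHT: [delta, bravo, delta, bravo]
i=0: L=bravo, R=delta=BASE -> take LEFT -> bravo
i=1: L=alpha, R=bravo=BASE -> take LEFT -> alpha
i=2: L=delta R=delta -> agree -> delta
i=3: L=bravo R=bravo -> agree -> bravo
Index 3 -> bravo

Answer: bravo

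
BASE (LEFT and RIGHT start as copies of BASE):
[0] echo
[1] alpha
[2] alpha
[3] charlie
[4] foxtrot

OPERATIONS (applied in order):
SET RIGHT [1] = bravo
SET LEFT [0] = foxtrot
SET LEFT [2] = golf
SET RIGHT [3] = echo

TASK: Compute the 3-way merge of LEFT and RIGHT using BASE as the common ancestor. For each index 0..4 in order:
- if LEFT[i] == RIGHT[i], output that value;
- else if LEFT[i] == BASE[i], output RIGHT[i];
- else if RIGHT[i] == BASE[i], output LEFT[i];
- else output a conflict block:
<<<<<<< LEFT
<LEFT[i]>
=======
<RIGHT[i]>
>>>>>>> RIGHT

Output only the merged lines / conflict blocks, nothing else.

Final LEFT:  [foxtrot, alpha, golf, charlie, foxtrot]
Final RIGHT: [echo, bravo, alpha, echo, foxtrot]
i=0: L=foxtrot, R=echo=BASE -> take LEFT -> foxtrot
i=1: L=alpha=BASE, R=bravo -> take RIGHT -> bravo
i=2: L=golf, R=alpha=BASE -> take LEFT -> golf
i=3: L=charlie=BASE, R=echo -> take RIGHT -> echo
i=4: L=foxtrot R=foxtrot -> agree -> foxtrot

Answer: foxtrot
bravo
golf
echo
foxtrot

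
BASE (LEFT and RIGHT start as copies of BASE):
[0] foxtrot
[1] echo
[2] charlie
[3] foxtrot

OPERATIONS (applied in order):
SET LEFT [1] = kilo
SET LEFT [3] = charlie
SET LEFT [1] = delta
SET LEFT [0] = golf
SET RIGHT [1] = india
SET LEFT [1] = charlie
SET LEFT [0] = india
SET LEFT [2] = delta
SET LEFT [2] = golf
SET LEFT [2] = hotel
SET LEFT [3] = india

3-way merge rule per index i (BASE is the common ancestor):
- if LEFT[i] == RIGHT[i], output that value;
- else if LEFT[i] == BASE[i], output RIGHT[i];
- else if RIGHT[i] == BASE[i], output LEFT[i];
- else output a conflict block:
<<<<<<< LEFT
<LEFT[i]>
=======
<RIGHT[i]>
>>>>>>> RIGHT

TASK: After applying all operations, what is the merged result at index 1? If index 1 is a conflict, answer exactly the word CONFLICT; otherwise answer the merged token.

Answer: CONFLICT

Derivation:
Final LEFT:  [india, charlie, hotel, india]
Final RIGHT: [foxtrot, india, charlie, foxtrot]
i=0: L=india, R=foxtrot=BASE -> take LEFT -> india
i=1: BASE=echo L=charlie R=india all differ -> CONFLICT
i=2: L=hotel, R=charlie=BASE -> take LEFT -> hotel
i=3: L=india, R=foxtrot=BASE -> take LEFT -> india
Index 1 -> CONFLICT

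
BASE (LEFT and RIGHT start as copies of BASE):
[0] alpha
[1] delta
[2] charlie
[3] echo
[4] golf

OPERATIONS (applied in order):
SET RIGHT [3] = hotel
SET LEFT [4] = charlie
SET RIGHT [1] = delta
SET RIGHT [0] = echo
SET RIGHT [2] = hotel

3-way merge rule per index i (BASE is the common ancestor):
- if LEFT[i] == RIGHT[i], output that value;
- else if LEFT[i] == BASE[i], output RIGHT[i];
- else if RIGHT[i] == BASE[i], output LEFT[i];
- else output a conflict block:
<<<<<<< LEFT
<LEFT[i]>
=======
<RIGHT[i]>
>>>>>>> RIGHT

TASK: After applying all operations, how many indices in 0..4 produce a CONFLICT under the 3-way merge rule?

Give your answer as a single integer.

Final LEFT:  [alpha, delta, charlie, echo, charlie]
Final RIGHT: [echo, delta, hotel, hotel, golf]
i=0: L=alpha=BASE, R=echo -> take RIGHT -> echo
i=1: L=delta R=delta -> agree -> delta
i=2: L=charlie=BASE, R=hotel -> take RIGHT -> hotel
i=3: L=echo=BASE, R=hotel -> take RIGHT -> hotel
i=4: L=charlie, R=golf=BASE -> take LEFT -> charlie
Conflict count: 0

Answer: 0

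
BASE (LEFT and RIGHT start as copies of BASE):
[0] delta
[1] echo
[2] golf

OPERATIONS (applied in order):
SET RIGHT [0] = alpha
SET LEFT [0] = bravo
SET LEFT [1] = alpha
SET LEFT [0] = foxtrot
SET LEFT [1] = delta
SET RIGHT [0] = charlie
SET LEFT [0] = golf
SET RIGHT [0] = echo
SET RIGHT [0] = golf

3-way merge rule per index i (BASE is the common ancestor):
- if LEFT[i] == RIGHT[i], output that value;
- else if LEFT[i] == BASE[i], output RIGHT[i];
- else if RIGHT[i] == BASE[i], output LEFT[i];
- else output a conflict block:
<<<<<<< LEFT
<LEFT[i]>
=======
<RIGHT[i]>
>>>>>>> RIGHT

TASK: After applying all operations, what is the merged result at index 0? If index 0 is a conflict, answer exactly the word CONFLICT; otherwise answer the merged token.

Answer: golf

Derivation:
Final LEFT:  [golf, delta, golf]
Final RIGHT: [golf, echo, golf]
i=0: L=golf R=golf -> agree -> golf
i=1: L=delta, R=echo=BASE -> take LEFT -> delta
i=2: L=golf R=golf -> agree -> golf
Index 0 -> golf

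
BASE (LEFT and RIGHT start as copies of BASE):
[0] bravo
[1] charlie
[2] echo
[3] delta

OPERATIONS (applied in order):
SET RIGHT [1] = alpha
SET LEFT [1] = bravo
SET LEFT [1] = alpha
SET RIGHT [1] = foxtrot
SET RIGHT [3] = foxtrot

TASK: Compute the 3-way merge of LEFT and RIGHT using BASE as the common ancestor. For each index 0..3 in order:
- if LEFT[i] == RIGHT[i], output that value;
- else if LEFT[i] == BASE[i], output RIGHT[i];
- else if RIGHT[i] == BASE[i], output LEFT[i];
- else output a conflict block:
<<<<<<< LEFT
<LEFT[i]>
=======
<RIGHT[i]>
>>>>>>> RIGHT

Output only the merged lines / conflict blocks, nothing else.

Answer: bravo
<<<<<<< LEFT
alpha
=======
foxtrot
>>>>>>> RIGHT
echo
foxtrot

Derivation:
Final LEFT:  [bravo, alpha, echo, delta]
Final RIGHT: [bravo, foxtrot, echo, foxtrot]
i=0: L=bravo R=bravo -> agree -> bravo
i=1: BASE=charlie L=alpha R=foxtrot all differ -> CONFLICT
i=2: L=echo R=echo -> agree -> echo
i=3: L=delta=BASE, R=foxtrot -> take RIGHT -> foxtrot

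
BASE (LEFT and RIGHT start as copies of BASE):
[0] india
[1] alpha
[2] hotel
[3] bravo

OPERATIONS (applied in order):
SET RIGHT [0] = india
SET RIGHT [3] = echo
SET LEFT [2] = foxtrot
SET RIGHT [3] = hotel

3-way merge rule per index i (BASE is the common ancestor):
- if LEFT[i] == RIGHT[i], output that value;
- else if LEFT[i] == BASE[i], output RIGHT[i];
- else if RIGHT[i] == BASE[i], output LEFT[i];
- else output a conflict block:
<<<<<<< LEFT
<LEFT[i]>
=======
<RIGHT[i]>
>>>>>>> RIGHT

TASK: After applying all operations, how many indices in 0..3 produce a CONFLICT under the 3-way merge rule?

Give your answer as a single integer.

Final LEFT:  [india, alpha, foxtrot, bravo]
Final RIGHT: [india, alpha, hotel, hotel]
i=0: L=india R=india -> agree -> india
i=1: L=alpha R=alpha -> agree -> alpha
i=2: L=foxtrot, R=hotel=BASE -> take LEFT -> foxtrot
i=3: L=bravo=BASE, R=hotel -> take RIGHT -> hotel
Conflict count: 0

Answer: 0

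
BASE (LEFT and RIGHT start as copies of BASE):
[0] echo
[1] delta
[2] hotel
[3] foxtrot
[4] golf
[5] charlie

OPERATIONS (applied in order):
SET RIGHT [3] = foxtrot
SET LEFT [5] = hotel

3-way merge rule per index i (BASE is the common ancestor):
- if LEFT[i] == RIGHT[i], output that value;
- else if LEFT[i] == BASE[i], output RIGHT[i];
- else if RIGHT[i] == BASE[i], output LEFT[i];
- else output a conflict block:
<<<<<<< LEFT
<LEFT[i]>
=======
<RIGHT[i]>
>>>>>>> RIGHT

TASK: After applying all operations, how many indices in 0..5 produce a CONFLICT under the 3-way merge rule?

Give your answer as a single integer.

Final LEFT:  [echo, delta, hotel, foxtrot, golf, hotel]
Final RIGHT: [echo, delta, hotel, foxtrot, golf, charlie]
i=0: L=echo R=echo -> agree -> echo
i=1: L=delta R=delta -> agree -> delta
i=2: L=hotel R=hotel -> agree -> hotel
i=3: L=foxtrot R=foxtrot -> agree -> foxtrot
i=4: L=golf R=golf -> agree -> golf
i=5: L=hotel, R=charlie=BASE -> take LEFT -> hotel
Conflict count: 0

Answer: 0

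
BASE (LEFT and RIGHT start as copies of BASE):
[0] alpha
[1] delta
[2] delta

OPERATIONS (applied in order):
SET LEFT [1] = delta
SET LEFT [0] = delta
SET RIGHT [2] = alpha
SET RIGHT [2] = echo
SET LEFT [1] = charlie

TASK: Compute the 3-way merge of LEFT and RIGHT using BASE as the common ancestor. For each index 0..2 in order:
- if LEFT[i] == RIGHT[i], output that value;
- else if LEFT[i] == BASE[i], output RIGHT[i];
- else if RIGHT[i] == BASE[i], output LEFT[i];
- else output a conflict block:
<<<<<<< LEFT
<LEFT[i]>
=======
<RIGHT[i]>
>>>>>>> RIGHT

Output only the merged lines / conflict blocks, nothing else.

Answer: delta
charlie
echo

Derivation:
Final LEFT:  [delta, charlie, delta]
Final RIGHT: [alpha, delta, echo]
i=0: L=delta, R=alpha=BASE -> take LEFT -> delta
i=1: L=charlie, R=delta=BASE -> take LEFT -> charlie
i=2: L=delta=BASE, R=echo -> take RIGHT -> echo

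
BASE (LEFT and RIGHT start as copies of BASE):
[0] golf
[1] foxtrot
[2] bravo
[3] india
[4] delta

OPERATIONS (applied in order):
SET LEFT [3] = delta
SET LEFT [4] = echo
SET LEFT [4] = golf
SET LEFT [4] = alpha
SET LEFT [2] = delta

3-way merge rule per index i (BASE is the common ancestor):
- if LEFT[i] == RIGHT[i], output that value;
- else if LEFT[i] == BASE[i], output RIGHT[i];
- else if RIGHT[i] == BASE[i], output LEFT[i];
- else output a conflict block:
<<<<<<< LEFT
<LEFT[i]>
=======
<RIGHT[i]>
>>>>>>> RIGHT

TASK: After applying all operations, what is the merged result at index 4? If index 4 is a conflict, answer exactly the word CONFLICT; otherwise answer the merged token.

Answer: alpha

Derivation:
Final LEFT:  [golf, foxtrot, delta, delta, alpha]
Final RIGHT: [golf, foxtrot, bravo, india, delta]
i=0: L=golf R=golf -> agree -> golf
i=1: L=foxtrot R=foxtrot -> agree -> foxtrot
i=2: L=delta, R=bravo=BASE -> take LEFT -> delta
i=3: L=delta, R=india=BASE -> take LEFT -> delta
i=4: L=alpha, R=delta=BASE -> take LEFT -> alpha
Index 4 -> alpha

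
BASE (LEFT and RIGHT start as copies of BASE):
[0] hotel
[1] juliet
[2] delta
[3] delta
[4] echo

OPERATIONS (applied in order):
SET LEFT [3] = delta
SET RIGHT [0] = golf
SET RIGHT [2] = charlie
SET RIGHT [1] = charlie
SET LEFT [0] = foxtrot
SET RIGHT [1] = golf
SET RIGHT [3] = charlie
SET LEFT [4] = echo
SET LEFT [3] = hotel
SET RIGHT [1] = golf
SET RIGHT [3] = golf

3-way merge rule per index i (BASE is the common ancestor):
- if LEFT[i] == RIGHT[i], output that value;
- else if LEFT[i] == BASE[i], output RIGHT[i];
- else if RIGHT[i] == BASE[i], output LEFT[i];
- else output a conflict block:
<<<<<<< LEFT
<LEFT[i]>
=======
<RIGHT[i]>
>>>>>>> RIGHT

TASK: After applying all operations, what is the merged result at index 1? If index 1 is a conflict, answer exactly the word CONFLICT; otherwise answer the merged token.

Answer: golf

Derivation:
Final LEFT:  [foxtrot, juliet, delta, hotel, echo]
Final RIGHT: [golf, golf, charlie, golf, echo]
i=0: BASE=hotel L=foxtrot R=golf all differ -> CONFLICT
i=1: L=juliet=BASE, R=golf -> take RIGHT -> golf
i=2: L=delta=BASE, R=charlie -> take RIGHT -> charlie
i=3: BASE=delta L=hotel R=golf all differ -> CONFLICT
i=4: L=echo R=echo -> agree -> echo
Index 1 -> golf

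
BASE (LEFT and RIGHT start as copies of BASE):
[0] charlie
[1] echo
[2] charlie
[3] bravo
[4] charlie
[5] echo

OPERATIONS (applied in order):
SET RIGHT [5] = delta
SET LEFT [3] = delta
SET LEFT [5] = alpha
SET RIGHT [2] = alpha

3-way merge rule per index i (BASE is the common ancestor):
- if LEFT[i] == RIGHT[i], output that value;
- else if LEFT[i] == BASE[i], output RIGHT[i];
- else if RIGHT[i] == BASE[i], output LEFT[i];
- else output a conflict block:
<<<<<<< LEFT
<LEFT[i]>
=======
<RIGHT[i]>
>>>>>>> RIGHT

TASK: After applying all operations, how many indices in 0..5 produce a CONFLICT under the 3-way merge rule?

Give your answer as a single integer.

Final LEFT:  [charlie, echo, charlie, delta, charlie, alpha]
Final RIGHT: [charlie, echo, alpha, bravo, charlie, delta]
i=0: L=charlie R=charlie -> agree -> charlie
i=1: L=echo R=echo -> agree -> echo
i=2: L=charlie=BASE, R=alpha -> take RIGHT -> alpha
i=3: L=delta, R=bravo=BASE -> take LEFT -> delta
i=4: L=charlie R=charlie -> agree -> charlie
i=5: BASE=echo L=alpha R=delta all differ -> CONFLICT
Conflict count: 1

Answer: 1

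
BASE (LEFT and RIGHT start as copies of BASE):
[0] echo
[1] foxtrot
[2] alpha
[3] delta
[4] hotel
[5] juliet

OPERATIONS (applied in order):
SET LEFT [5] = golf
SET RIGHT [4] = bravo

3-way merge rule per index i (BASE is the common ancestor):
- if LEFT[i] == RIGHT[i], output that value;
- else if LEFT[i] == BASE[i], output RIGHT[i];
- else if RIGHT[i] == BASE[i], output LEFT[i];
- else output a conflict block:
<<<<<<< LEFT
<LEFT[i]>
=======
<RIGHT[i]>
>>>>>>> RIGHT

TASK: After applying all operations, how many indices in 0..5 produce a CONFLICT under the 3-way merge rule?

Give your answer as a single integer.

Answer: 0

Derivation:
Final LEFT:  [echo, foxtrot, alpha, delta, hotel, golf]
Final RIGHT: [echo, foxtrot, alpha, delta, bravo, juliet]
i=0: L=echo R=echo -> agree -> echo
i=1: L=foxtrot R=foxtrot -> agree -> foxtrot
i=2: L=alpha R=alpha -> agree -> alpha
i=3: L=delta R=delta -> agree -> delta
i=4: L=hotel=BASE, R=bravo -> take RIGHT -> bravo
i=5: L=golf, R=juliet=BASE -> take LEFT -> golf
Conflict count: 0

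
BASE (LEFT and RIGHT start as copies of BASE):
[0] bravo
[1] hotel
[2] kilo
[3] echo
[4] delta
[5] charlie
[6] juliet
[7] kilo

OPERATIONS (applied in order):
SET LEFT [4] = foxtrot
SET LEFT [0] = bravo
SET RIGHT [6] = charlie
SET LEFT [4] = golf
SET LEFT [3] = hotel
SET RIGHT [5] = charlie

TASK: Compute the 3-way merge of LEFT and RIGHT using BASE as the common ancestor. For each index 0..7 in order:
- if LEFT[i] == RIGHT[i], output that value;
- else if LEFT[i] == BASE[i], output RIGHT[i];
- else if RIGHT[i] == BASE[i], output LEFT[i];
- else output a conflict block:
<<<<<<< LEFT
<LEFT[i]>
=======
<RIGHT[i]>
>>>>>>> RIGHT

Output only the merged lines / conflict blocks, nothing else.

Final LEFT:  [bravo, hotel, kilo, hotel, golf, charlie, juliet, kilo]
Final RIGHT: [bravo, hotel, kilo, echo, delta, charlie, charlie, kilo]
i=0: L=bravo R=bravo -> agree -> bravo
i=1: L=hotel R=hotel -> agree -> hotel
i=2: L=kilo R=kilo -> agree -> kilo
i=3: L=hotel, R=echo=BASE -> take LEFT -> hotel
i=4: L=golf, R=delta=BASE -> take LEFT -> golf
i=5: L=charlie R=charlie -> agree -> charlie
i=6: L=juliet=BASE, R=charlie -> take RIGHT -> charlie
i=7: L=kilo R=kilo -> agree -> kilo

Answer: bravo
hotel
kilo
hotel
golf
charlie
charlie
kilo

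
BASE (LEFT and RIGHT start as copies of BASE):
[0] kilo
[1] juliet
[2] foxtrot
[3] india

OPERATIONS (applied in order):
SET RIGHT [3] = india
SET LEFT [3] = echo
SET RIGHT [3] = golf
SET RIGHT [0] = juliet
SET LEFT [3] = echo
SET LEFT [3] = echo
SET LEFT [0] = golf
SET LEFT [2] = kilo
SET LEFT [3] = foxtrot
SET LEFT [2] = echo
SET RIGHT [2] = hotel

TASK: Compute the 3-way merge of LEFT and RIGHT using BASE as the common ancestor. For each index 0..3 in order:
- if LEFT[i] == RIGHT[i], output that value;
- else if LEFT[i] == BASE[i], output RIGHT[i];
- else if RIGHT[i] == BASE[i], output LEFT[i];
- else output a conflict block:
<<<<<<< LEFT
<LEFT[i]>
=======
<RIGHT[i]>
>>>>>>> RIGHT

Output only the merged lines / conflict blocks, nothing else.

Answer: <<<<<<< LEFT
golf
=======
juliet
>>>>>>> RIGHT
juliet
<<<<<<< LEFT
echo
=======
hotel
>>>>>>> RIGHT
<<<<<<< LEFT
foxtrot
=======
golf
>>>>>>> RIGHT

Derivation:
Final LEFT:  [golf, juliet, echo, foxtrot]
Final RIGHT: [juliet, juliet, hotel, golf]
i=0: BASE=kilo L=golf R=juliet all differ -> CONFLICT
i=1: L=juliet R=juliet -> agree -> juliet
i=2: BASE=foxtrot L=echo R=hotel all differ -> CONFLICT
i=3: BASE=india L=foxtrot R=golf all differ -> CONFLICT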